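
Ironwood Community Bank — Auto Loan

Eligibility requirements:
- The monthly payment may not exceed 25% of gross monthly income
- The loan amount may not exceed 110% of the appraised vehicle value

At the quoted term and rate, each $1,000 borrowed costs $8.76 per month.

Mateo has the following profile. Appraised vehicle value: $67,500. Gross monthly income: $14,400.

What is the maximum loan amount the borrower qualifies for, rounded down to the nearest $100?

$74,200

Payment cap: 25% × $14,400 = $3,600/month.
At $8.76 per $1,000, that supports 3,600/8.76 × 1,000 ≈ $410,958 → $410,900.
LTV cap: 110% × $67,500 = $74,250 → $74,200.
Binding constraint: loan-to-value.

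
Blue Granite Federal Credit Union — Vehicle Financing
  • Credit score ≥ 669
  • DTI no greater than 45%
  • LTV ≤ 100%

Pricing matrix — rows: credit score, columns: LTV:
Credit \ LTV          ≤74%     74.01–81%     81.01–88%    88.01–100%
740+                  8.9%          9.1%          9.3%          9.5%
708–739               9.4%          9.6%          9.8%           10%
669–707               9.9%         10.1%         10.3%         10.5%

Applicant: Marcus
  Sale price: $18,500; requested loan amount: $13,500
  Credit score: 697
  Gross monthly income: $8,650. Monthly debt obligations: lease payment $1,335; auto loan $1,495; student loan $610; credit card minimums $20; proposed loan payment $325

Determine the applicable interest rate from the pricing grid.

9.9%

Credit score 697 ≥ 669; Total monthly debts = (1,335 + 1,495 + 610 + 20 + 325) = 3,785. Debt-to-income = 3,785/8,650 = 43.8% — meets 45% limit
Loan-to-value = 13,500/18,500 = 73% — pass (100% max)
Credit 697 → row 669–707; LTV 73% → column ≤74%. Grid cell → 9.9%.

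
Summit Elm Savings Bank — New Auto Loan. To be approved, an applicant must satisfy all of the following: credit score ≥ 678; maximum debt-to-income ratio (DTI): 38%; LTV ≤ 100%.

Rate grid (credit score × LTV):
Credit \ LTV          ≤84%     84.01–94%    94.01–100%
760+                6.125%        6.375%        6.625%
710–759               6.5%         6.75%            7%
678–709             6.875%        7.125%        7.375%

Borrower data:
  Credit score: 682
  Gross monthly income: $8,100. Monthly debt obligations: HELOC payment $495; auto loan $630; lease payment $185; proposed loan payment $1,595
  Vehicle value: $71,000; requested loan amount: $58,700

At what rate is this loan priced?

6.875%

Credit score 682 ≥ 678; Total monthly debts = (495 + 630 + 185 + 1,595) = 2,905. DTI: 2,905 ÷ 8,100 = 35.9%, within the 38% cap
LTV = 58,700/71,000 = 82.7% ≤ 100%
Credit 682 → row 678–709; LTV 82.7% → column ≤84%. Grid cell → 6.875%.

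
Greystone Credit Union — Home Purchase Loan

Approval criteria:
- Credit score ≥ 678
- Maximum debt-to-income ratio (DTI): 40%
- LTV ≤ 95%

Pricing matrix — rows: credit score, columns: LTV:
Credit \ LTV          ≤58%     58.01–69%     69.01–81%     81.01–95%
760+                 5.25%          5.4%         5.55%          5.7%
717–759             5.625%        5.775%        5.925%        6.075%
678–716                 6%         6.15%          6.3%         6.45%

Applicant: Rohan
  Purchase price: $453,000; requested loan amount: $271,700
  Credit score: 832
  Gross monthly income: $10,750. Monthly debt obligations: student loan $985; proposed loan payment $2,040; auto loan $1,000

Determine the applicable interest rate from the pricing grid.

5.4%

Credit score 832 ≥ 678; Total monthly debts = (985 + 2,040 + 1,000) = 4,025. Debt-to-income = 4,025/10,750 = 37.4% — meets 40% limit
LTV: 271,700 ÷ 453,000 = 60%, within 95% cap
Row: 832 falls in 760+. Column: 60% falls in 58.01–69%. Rate = 5.4%.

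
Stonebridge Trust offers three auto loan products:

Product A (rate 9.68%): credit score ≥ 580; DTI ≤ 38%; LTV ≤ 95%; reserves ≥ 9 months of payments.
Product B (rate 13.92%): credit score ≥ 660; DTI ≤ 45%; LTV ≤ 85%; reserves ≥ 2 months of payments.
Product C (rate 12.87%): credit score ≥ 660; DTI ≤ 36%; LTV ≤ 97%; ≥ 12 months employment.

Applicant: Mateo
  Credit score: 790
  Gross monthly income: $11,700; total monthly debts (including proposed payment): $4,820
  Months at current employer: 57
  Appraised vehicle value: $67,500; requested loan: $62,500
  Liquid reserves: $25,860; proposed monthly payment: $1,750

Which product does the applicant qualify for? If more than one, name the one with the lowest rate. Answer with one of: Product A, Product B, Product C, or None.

DTI = 4,820/11,700 = 41.2%.
LTV = 62,500/67,500 = 92.6%.
Reserves = 25,860/1,750 = 14.8 months.
Product A: score 790 ≥ 580; DTI 41.2% > 38%; LTV 92.6% ≤ 95%; reserves 14.8 ≥ 9 mo → does not qualify.
Product B: score 790 ≥ 660; DTI 41.2% ≤ 45%; LTV 92.6% > 85%; reserves 14.8 ≥ 2 mo → does not qualify.
Product C: score 790 ≥ 660; DTI 41.2% > 36%; LTV 92.6% ≤ 97%; employment 57 ≥ 12 mo → does not qualify.

None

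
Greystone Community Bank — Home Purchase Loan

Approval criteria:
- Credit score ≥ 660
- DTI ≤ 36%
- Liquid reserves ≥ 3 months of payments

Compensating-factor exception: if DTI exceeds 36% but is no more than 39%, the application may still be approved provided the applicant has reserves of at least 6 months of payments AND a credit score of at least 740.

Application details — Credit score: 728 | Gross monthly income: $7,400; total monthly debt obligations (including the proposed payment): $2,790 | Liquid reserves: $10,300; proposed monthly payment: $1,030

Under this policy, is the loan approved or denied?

Credit score 728 ≥ 660 (meets base)
DTI = 2,790/7,400 = 37.7% > 36% — standard DTI limit exceeded.
Liquid reserves cover 10,300/1,030 = 10.0 months — ≥ 3 required
DTI 37.7% is within the 36%–39% exception band; checking compensating factors.
Reserves 10.0 ≥ 6 months; credit score 728 < 740.
Override conditions not both satisfied; exception does not apply.

Denied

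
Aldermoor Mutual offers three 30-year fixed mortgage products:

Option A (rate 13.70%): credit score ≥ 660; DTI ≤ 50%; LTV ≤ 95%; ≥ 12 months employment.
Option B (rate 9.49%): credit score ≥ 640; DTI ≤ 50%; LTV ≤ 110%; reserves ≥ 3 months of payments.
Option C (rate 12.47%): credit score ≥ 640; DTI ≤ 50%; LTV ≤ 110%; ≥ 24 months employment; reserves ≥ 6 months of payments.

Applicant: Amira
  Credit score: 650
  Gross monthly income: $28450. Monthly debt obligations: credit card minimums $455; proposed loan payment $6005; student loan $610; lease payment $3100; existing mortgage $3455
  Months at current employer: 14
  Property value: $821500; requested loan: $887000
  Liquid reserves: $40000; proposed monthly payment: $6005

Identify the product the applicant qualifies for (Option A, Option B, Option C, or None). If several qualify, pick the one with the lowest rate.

Total debts = (455 + 6,005 + 610 + 3,100 + 3,455) = 13,625; DTI = 13,625/28,450 = 47.9%.
LTV = 887,000/821,500 = 108%.
Reserves = 40,000/6,005 = 6.7 months.
Option A: score 650 < 660; DTI 47.9% ≤ 50%; LTV 108% > 95%; employment 14 ≥ 12 mo → does not qualify.
Option B: score 650 ≥ 640; DTI 47.9% ≤ 50%; LTV 108% ≤ 110%; reserves 6.7 ≥ 3 mo → qualifies.
Option C: score 650 ≥ 640; DTI 47.9% ≤ 50%; LTV 108% ≤ 110%; employment 14 < 24 mo; reserves 6.7 ≥ 6 mo → does not qualify.

Option B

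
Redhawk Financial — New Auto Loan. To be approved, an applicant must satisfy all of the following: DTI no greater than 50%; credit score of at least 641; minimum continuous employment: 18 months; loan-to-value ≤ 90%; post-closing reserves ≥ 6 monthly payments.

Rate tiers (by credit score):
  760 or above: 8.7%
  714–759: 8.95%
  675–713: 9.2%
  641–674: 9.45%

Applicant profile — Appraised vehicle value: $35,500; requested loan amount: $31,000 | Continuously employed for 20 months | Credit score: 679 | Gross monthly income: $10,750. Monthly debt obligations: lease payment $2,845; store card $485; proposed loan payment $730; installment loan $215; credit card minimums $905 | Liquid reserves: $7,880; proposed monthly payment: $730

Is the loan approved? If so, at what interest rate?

Approved at 9.2%

Credit score 679 ≥ 641 (meets minimum)
LTV = 31,000/35,500 = 87.3% ≤ 90%
Employment 20 ≥ 18 months
Total monthly debts = (2,845 + 485 + 730 + 215 + 905) = 5,180. Debt-to-income = 5,180/10,750 = 48.2% — meets 50% limit
Liquid reserves cover 7,880/730 = 10.8 months — ≥ 6 required
All requirements met. Score 679 falls in the 675–713 tier → 9.2%.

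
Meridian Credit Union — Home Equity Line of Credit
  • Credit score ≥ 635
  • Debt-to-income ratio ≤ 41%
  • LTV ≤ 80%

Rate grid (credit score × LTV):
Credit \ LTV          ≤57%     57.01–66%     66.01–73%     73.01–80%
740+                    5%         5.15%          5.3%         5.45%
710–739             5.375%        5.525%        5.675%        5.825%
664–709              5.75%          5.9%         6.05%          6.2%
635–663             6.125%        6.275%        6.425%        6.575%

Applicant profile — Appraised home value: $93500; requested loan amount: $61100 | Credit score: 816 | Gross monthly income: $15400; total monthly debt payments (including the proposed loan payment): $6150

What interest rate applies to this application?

Credit score 816 ≥ 635; DTI = 6,150/15,400 = 39.9% ≤ 41%
Loan-to-value = 61,100/93,500 = 65.3% — pass (80% max)
Credit 816 → row 740+; LTV 65.3% → column 57.01–66%. Grid cell → 5.15%.

5.15%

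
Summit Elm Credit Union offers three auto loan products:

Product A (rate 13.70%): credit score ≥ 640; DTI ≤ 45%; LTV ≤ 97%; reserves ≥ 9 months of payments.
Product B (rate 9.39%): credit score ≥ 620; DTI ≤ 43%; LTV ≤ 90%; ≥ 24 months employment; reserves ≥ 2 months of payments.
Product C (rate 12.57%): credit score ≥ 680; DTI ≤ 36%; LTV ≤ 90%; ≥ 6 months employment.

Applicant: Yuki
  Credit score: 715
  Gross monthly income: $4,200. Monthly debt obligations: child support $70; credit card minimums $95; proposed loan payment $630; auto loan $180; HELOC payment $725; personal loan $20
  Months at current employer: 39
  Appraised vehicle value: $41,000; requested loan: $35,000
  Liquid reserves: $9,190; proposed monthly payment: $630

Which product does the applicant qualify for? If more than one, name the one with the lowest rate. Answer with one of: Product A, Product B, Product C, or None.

Product B

Total debts = (70 + 95 + 630 + 180 + 725 + 20) = 1,720; DTI = 1,720/4,200 = 41%.
LTV = 35,000/41,000 = 85.4%.
Reserves = 9,190/630 = 14.6 months.
Product A: score 715 ≥ 640; DTI 41% ≤ 45%; LTV 85.4% ≤ 97%; reserves 14.6 ≥ 9 mo → qualifies.
Product B: score 715 ≥ 620; DTI 41% ≤ 43%; LTV 85.4% ≤ 90%; employment 39 ≥ 24 mo; reserves 14.6 ≥ 2 mo → qualifies.
Product C: score 715 ≥ 680; DTI 41% > 36%; LTV 85.4% ≤ 90%; employment 39 ≥ 6 mo → does not qualify.
Qualifying: Product A, Product B. Lowest rate is 9.39% → Product B.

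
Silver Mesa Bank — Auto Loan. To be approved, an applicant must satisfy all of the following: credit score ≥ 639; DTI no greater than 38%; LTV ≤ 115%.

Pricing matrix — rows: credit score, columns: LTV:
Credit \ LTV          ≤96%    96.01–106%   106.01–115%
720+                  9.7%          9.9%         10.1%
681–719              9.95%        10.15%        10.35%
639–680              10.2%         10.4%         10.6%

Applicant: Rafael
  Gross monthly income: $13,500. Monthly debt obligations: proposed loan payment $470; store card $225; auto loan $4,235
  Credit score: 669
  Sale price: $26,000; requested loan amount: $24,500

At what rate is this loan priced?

Credit score 669 ≥ 639; Total monthly debts = (470 + 225 + 4,235) = 4,930. Debt-to-income = 4,930/13,500 = 36.5% — meets 38% limit
Loan-to-value = 24,500/26,000 = 94.2% — pass (115% max)
Credit 669 → row 639–680; LTV 94.2% → column ≤96%. Grid cell → 10.2%.

10.2%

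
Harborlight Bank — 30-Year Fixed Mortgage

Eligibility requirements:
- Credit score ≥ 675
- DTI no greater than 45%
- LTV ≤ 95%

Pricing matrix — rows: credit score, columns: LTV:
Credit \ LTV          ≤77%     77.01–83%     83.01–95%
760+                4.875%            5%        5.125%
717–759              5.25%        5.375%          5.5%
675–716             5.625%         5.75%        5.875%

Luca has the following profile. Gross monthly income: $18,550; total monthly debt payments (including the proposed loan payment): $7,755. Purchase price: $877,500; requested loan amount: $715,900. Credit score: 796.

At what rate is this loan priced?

5%

Credit score 796 ≥ 675; DTI: 7,755 ÷ 18,550 = 41.8%, within the 45% cap
LTV: 715,900 ÷ 877,500 = 81.6%, within 95% cap
Score 796 is in the 760+ band; LTV 81.6% is in the 77.01–83% band → 5%.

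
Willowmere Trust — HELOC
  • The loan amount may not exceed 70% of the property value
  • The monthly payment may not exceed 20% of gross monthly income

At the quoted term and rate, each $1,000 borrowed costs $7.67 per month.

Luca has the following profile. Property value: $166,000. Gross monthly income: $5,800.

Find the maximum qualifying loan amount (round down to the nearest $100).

$116,200

Payment cap: 20% × $5,800 = $1,160/month.
At $7.67 per $1,000, that supports 1,160/7.67 × 1,000 ≈ $151,238 → $151,200.
LTV cap: 70% × $166,000 = $116,200 → $116,200.
Binding constraint: loan-to-value.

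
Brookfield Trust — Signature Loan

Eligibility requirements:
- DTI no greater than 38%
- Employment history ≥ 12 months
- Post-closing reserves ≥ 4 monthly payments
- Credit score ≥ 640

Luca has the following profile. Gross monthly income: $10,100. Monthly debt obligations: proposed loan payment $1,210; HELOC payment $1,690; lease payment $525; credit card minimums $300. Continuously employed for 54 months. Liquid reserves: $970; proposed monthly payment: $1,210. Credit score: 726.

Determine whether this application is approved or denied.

Denied

Total monthly debts = (1,210 + 1,690 + 525 + 300) = 3,725. Debt-to-income = 3,725/10,100 = 36.9% — meets 38% limit
Employment 54 ≥ 12 months
Reserves = 970/1,210 = 0.8 months < 4
Credit score 726 ≥ 640 (meets)
Fails on reserves.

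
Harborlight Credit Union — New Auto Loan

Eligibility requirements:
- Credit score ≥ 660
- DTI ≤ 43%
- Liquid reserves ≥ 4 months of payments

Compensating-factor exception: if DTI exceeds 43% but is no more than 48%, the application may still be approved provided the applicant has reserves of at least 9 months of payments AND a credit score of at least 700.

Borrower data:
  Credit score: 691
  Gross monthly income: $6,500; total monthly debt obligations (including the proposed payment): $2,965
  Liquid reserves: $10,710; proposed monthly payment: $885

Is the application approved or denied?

Denied

Credit score 691 ≥ 660 (meets base)
DTI: 2,965 ÷ 6,500 = 45.6%, over the 43% base limit.
Reserves = 10,710/885 = 12.1 months ≥ 4
DTI 45.6% is within the 43%–48% exception band; checking compensating factors.
Reserves 12.1 ≥ 9 months; credit score 691 < 700.
Compensating-factor requirement not fully met.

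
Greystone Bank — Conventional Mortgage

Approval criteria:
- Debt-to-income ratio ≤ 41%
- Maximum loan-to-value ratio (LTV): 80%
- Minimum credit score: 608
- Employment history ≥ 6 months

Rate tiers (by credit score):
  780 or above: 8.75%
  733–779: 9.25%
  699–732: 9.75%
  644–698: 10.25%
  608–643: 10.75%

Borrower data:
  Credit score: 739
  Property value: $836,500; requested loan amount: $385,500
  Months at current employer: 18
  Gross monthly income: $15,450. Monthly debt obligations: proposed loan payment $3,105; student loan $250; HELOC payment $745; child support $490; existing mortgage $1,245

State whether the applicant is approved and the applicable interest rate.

Credit score 739 ≥ 608 (meets minimum)
Total monthly debts = (3,105 + 250 + 745 + 490 + 1,245) = 5,835. Debt-to-income = 5,835/15,450 = 37.8% — meets 41% limit
LTV = 385,500/836,500 = 46.1% ≤ 80%
Employment 18 ≥ 6 months
All requirements met. Score 739 falls in the 733–779 tier → 9.25%.

Approved at 9.25%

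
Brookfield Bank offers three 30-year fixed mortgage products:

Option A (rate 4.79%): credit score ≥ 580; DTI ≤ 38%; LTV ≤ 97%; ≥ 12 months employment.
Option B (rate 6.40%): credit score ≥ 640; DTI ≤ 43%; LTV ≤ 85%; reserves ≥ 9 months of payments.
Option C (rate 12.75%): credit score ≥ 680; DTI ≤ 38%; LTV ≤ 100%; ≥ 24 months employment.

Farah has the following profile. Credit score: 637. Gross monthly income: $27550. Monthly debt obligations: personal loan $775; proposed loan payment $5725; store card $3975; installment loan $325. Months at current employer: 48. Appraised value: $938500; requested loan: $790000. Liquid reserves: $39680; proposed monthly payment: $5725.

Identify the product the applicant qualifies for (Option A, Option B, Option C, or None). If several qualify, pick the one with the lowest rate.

None

Total debts = (775 + 5,725 + 3,975 + 325) = 10,800; DTI = 10,800/27,550 = 39.2%.
LTV = 790,000/938,500 = 84.2%.
Reserves = 39,680/5,725 = 6.9 months.
Option A: score 637 ≥ 580; DTI 39.2% > 38%; LTV 84.2% ≤ 97%; employment 48 ≥ 12 mo → does not qualify.
Option B: score 637 < 640; DTI 39.2% ≤ 43%; LTV 84.2% ≤ 85%; reserves 6.9 < 9 mo → does not qualify.
Option C: score 637 < 680; DTI 39.2% > 38%; LTV 84.2% ≤ 100%; employment 48 ≥ 24 mo → does not qualify.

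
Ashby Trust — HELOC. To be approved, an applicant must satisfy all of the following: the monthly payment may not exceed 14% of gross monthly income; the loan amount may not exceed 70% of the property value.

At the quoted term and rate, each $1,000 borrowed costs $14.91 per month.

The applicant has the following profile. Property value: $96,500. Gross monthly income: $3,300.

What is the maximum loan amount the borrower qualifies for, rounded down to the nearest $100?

Payment cap: 14% × $3,300 = $462/month.
At $14.91 per $1,000, that supports 462/14.91 × 1,000 ≈ $30,985 → $30,900.
LTV cap: 70% × $96,500 = $67,550 → $67,500.
Binding constraint: payment-to-income.

$30,900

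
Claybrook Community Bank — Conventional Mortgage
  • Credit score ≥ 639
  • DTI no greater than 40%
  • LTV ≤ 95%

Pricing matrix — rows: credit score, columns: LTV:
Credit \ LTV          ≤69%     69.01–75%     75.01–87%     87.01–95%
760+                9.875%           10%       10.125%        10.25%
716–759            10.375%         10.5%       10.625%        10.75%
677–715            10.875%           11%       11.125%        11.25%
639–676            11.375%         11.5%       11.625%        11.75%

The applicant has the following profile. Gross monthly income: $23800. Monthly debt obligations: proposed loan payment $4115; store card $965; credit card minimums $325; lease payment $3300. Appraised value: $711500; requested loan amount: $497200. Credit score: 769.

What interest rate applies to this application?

Credit score 769 ≥ 639; Total monthly debts = (4,115 + 965 + 325 + 3,300) = 8,705. DTI = 8,705/23,800 = 36.6% ≤ 40%
LTV: 497,200 ÷ 711,500 = 69.9%, within 95% cap
Credit 769 → row 760+; LTV 69.9% → column 69.01–75%. Grid cell → 10%.

10%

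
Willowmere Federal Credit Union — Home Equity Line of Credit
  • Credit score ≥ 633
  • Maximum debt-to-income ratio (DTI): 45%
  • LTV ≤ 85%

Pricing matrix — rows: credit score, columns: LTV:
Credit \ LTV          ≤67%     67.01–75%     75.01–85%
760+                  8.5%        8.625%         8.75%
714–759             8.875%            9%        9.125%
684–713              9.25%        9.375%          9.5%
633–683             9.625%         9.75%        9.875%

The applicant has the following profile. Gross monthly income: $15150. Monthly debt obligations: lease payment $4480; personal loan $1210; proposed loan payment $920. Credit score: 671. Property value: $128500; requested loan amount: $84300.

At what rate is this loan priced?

Credit score 671 ≥ 633; Total monthly debts = (4,480 + 1,210 + 920) = 6,610. DTI = 6,610/15,150 = 43.6% ≤ 45%
LTV = 84,300/128,500 = 65.6% ≤ 85%
Credit 671 → row 633–683; LTV 65.6% → column ≤67%. Grid cell → 9.625%.

9.625%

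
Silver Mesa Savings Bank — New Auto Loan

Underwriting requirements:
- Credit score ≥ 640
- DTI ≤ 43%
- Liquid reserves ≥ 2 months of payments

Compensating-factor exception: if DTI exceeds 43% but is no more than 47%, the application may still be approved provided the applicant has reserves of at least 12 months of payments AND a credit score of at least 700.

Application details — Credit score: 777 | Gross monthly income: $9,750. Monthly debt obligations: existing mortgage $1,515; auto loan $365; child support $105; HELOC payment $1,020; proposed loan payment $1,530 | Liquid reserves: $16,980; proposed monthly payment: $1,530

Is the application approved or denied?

Denied

Credit score 777 ≥ 640 (meets base)
Total debts = (1,515 + 365 + 105 + 1,020 + 1,530) = 4,535. DTI: 4,535 ÷ 9,750 = 46.5%, over the 43% base limit.
Liquid reserves cover 16,980/1,530 = 11.1 months — ≥ 2 required
46.5% falls in the override range (43%–47%), so the compensating-factor test applies.
Reserves 11.1 < 12 months; credit score 777 ≥ 700.
Override conditions not both satisfied; exception does not apply.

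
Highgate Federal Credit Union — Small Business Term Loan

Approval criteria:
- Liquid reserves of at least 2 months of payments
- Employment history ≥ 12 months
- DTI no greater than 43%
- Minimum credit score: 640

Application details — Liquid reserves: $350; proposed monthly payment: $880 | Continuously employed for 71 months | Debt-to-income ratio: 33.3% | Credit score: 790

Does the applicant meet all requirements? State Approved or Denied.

Reserves: 350 ÷ 880 = 0.4 months (below 2-month minimum)
Employment 71 ≥ 12 months
DTI 33.3% ≤ 43%
Credit score 790 ≥ 640 (meets)
Fails on reserves.

Denied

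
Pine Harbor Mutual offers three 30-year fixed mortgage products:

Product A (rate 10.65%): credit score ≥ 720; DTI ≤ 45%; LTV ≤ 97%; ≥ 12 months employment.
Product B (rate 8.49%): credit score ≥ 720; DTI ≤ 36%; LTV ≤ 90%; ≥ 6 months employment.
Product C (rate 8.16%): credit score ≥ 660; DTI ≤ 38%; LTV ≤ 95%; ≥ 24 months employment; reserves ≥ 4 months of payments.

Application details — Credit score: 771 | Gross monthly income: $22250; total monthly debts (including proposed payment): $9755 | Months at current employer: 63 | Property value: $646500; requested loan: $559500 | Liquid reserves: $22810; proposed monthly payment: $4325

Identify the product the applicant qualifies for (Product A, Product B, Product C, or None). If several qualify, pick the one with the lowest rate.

DTI = 9,755/22,250 = 43.8%.
LTV = 559,500/646,500 = 86.5%.
Reserves = 22,810/4,325 = 5.3 months.
Product A: score 771 ≥ 720; DTI 43.8% ≤ 45%; LTV 86.5% ≤ 97%; employment 63 ≥ 12 mo → qualifies.
Product B: score 771 ≥ 720; DTI 43.8% > 36%; LTV 86.5% ≤ 90%; employment 63 ≥ 6 mo → does not qualify.
Product C: score 771 ≥ 660; DTI 43.8% > 38%; LTV 86.5% ≤ 95%; employment 63 ≥ 24 mo; reserves 5.3 ≥ 4 mo → does not qualify.

Product A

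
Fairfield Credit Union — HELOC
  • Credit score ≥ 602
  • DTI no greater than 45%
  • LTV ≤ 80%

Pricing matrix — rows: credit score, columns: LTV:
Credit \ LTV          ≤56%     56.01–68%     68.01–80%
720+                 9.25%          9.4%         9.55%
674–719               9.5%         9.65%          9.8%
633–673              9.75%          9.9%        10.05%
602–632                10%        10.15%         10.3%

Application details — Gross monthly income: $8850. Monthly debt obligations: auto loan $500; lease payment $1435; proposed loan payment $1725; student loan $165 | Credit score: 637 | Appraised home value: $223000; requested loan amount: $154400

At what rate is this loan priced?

Credit score 637 ≥ 602; Total monthly debts = (500 + 1,435 + 1,725 + 165) = 3,825. DTI = 3,825/8,850 = 43.2% ≤ 45%
Loan-to-value = 154,400/223,000 = 69.2% — pass (80% max)
Credit 637 → row 633–673; LTV 69.2% → column 68.01–80%. Grid cell → 10.05%.

10.05%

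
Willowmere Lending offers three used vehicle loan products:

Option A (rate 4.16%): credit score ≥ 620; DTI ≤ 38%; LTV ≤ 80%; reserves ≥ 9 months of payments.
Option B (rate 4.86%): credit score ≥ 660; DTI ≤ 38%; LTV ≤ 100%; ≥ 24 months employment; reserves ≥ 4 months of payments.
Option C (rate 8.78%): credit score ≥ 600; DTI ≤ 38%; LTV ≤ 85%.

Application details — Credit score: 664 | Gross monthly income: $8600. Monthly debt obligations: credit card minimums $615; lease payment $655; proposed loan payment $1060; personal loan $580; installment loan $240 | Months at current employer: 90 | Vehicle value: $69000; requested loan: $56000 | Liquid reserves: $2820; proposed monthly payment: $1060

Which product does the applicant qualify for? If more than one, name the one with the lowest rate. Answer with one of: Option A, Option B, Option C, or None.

Option C

Total debts = (615 + 655 + 1,060 + 580 + 240) = 3,150; DTI = 3,150/8,600 = 36.6%.
LTV = 56,000/69,000 = 81.2%.
Reserves = 2,820/1,060 = 2.7 months.
Option A: score 664 ≥ 620; DTI 36.6% ≤ 38%; LTV 81.2% > 80%; reserves 2.7 < 9 mo → does not qualify.
Option B: score 664 ≥ 660; DTI 36.6% ≤ 38%; LTV 81.2% ≤ 100%; employment 90 ≥ 24 mo; reserves 2.7 < 4 mo → does not qualify.
Option C: score 664 ≥ 600; DTI 36.6% ≤ 38%; LTV 81.2% ≤ 85% → qualifies.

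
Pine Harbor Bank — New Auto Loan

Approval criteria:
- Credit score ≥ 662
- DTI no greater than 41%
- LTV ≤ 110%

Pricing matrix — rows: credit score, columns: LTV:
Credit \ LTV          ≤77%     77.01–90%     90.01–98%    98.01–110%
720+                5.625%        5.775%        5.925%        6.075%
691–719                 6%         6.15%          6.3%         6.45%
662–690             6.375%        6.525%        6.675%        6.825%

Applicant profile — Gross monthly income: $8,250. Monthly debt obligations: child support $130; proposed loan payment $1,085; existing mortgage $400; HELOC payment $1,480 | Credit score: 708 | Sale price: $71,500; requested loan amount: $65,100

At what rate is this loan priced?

Credit score 708 ≥ 662; Total monthly debts = (130 + 1,085 + 400 + 1,480) = 3,095. Debt-to-income = 3,095/8,250 = 37.5% — meets 41% limit
Loan-to-value = 65,100/71,500 = 91% — pass (110% max)
Row: 708 falls in 691–719. Column: 91% falls in 90.01–98%. Rate = 6.3%.

6.3%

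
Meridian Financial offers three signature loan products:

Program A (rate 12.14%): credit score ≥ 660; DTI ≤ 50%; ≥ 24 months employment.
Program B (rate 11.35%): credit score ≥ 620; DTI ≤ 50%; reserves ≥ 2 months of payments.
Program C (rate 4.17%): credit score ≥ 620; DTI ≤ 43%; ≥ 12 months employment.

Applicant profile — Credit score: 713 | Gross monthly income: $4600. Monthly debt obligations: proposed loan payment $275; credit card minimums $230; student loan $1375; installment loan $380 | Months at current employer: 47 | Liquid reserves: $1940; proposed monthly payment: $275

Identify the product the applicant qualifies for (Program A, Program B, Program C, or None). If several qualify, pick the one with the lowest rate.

Total debts = (275 + 230 + 1,375 + 380) = 2,260; DTI = 2,260/4,600 = 49.1%.
Reserves = 1,940/275 = 7.1 months.
Program A: score 713 ≥ 660; DTI 49.1% ≤ 50%; employment 47 ≥ 24 mo → qualifies.
Program B: score 713 ≥ 620; DTI 49.1% ≤ 50%; reserves 7.1 ≥ 2 mo → qualifies.
Program C: score 713 ≥ 620; DTI 49.1% > 43%; employment 47 ≥ 12 mo → does not qualify.
Qualifying: Program A, Program B. Lowest rate is 11.35% → Program B.

Program B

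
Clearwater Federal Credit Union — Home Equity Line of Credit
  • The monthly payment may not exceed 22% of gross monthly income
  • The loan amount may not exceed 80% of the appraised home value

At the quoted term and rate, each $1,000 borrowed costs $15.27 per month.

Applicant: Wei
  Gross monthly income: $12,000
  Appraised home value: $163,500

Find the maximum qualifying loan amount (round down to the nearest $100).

$130,800

Payment cap: 22% × $12,000 = $2,640/month.
At $15.27 per $1,000, that supports 2,640/15.27 × 1,000 ≈ $172,888 → $172,800.
LTV cap: 80% × $163,500 = $130,800 → $130,800.
Binding constraint: loan-to-value.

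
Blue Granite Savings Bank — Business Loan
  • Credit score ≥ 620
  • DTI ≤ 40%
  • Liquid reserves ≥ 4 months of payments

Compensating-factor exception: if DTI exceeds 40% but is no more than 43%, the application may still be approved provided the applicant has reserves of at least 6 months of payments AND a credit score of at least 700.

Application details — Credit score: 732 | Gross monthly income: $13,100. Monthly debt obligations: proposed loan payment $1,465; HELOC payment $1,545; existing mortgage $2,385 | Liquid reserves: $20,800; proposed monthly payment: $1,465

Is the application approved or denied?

Approved

Credit score 732 ≥ 620 (meets base)
Total debts = (1,465 + 1,545 + 2,385) = 5,395. DTI = 5,395/13,100 = 41.2% > 40% — standard DTI limit exceeded.
Liquid reserves cover 20,800/1,465 = 14.2 months — ≥ 4 required
41.2% falls in the override range (40%–43%), so the compensating-factor test applies.
Override check — reserves: 14.2 mo (ok); score: 732 (ok).
Both compensating conditions met → exception applies.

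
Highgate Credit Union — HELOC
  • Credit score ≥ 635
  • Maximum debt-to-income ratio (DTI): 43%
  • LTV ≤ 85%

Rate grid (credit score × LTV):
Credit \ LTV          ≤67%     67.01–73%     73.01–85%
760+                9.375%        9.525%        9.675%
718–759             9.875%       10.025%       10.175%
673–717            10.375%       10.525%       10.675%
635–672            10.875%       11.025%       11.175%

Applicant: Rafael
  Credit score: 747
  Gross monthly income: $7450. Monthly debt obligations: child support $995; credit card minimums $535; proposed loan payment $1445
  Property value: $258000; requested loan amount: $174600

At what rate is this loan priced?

10.025%

Credit score 747 ≥ 635; Total monthly debts = (995 + 535 + 1,445) = 2,975. Debt-to-income = 2,975/7,450 = 39.9% — meets 43% limit
LTV = 174,600/258,000 = 67.7% ≤ 85%
Score 747 is in the 718–759 band; LTV 67.7% is in the 67.01–73% band → 10.025%.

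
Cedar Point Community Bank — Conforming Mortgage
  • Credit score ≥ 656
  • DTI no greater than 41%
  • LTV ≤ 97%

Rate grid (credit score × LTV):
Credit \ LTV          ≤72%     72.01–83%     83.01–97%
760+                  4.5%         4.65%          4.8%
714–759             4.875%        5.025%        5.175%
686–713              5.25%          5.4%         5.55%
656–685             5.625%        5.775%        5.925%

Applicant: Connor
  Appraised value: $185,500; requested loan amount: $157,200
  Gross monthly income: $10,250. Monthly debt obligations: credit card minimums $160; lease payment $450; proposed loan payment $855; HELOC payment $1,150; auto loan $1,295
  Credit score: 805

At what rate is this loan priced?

4.8%

Credit score 805 ≥ 656; Total monthly debts = (160 + 450 + 855 + 1,150 + 1,295) = 3,910. Debt-to-income = 3,910/10,250 = 38.1% — meets 41% limit
LTV: 157,200 ÷ 185,500 = 84.7%, within 97% cap
Credit 805 → row 760+; LTV 84.7% → column 83.01–97%. Grid cell → 4.8%.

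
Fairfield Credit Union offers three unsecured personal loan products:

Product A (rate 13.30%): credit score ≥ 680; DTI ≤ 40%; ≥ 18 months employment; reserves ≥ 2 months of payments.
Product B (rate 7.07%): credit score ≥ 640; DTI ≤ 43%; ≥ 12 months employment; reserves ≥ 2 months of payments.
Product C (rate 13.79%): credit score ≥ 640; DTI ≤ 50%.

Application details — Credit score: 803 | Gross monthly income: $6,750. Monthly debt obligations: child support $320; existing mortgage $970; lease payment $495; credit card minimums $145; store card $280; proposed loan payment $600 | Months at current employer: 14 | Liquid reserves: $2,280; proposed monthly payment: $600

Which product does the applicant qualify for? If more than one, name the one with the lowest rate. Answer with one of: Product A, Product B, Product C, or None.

Total debts = (320 + 970 + 495 + 145 + 280 + 600) = 2,810; DTI = 2,810/6,750 = 41.6%.
Reserves = 2,280/600 = 3.8 months.
Product A: score 803 ≥ 680; DTI 41.6% > 40%; employment 14 < 18 mo; reserves 3.8 ≥ 2 mo → does not qualify.
Product B: score 803 ≥ 640; DTI 41.6% ≤ 43%; employment 14 ≥ 12 mo; reserves 3.8 ≥ 2 mo → qualifies.
Product C: score 803 ≥ 640; DTI 41.6% ≤ 50% → qualifies.
Qualifying: Product B, Product C. Lowest rate is 7.07% → Product B.

Product B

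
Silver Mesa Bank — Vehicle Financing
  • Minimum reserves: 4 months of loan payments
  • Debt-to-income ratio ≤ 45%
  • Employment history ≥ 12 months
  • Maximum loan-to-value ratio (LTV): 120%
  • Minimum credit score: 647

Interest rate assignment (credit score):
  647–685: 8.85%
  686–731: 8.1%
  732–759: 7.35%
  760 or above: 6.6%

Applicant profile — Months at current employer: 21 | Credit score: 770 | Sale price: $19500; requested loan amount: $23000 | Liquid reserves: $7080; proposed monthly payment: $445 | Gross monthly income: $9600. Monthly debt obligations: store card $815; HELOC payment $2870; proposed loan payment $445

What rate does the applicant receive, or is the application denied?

Credit score 770 ≥ 647 (meets minimum)
Reserves: 7,080 ÷ 445 = 15.9 months (meets 4-month minimum)
Employment 21 ≥ 12 months
Total monthly debts = (815 + 2,870 + 445) = 4,130. DTI = 4,130/9,600 = 43% ≤ 45%
Loan-to-value = 23,000/19,500 = 117.9% — pass (120% max)
All requirements met. Score 770 falls in the 760 or above tier → 6.6%.

Approved at 6.6%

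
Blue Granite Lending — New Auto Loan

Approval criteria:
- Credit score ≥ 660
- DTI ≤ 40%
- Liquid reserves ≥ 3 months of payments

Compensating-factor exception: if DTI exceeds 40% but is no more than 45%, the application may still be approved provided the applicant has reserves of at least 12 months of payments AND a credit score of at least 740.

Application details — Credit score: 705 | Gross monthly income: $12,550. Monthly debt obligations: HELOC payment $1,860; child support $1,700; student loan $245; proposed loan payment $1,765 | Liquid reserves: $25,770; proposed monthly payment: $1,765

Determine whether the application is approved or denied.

Credit score 705 ≥ 660 (meets base)
Total debts = (1,860 + 1,700 + 245 + 1,765) = 5,570. DTI = 5,570/12,550 = 44.4% > 40% — standard DTI limit exceeded.
Reserves: 25,770 ÷ 1,765 = 14.6 months (meets 3-month minimum)
DTI 44.4% is within the 40%–45% exception band; checking compensating factors.
Reserves 14.6 ≥ 12 months; credit score 705 < 740.
Override conditions not both satisfied; exception does not apply.

Denied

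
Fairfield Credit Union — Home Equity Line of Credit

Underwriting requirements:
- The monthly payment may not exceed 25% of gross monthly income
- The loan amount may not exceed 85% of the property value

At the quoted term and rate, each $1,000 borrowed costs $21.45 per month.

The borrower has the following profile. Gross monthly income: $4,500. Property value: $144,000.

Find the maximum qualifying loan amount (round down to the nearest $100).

$52,400

Payment cap: 25% × $4,500 = $1,125/month.
At $21.45 per $1,000, that supports 1,125/21.45 × 1,000 ≈ $52,447 → $52,400.
LTV cap: 85% × $144,000 = $122,400 → $122,400.
Binding constraint: payment-to-income.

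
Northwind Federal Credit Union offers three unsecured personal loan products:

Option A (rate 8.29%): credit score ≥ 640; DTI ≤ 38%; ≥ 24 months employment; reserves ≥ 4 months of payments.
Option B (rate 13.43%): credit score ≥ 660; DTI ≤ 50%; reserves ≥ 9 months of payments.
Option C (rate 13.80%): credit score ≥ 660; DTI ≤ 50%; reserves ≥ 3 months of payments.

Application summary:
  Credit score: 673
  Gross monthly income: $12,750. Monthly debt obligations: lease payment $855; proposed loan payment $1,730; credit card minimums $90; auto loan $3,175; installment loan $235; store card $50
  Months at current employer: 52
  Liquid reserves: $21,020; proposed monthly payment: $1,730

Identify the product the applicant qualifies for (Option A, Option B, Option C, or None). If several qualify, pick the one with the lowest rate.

Total debts = (855 + 1,730 + 90 + 3,175 + 235 + 50) = 6,135; DTI = 6,135/12,750 = 48.1%.
Reserves = 21,020/1,730 = 12.2 months.
Option A: score 673 ≥ 640; DTI 48.1% > 38%; employment 52 ≥ 24 mo; reserves 12.2 ≥ 4 mo → does not qualify.
Option B: score 673 ≥ 660; DTI 48.1% ≤ 50%; reserves 12.2 ≥ 9 mo → qualifies.
Option C: score 673 ≥ 660; DTI 48.1% ≤ 50%; reserves 12.2 ≥ 3 mo → qualifies.
Qualifying: Option B, Option C. Lowest rate is 13.43% → Option B.

Option B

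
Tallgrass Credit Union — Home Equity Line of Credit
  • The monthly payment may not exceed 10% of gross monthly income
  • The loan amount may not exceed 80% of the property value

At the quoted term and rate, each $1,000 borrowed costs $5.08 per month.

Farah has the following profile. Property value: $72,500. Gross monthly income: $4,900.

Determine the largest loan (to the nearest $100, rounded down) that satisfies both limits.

Payment cap: 10% × $4,900 = $490/month.
At $5.08 per $1,000, that supports 490/5.08 × 1,000 ≈ $96,456 → $96,400.
LTV cap: 80% × $72,500 = $58,000 → $58,000.
Binding constraint: loan-to-value.

$58,000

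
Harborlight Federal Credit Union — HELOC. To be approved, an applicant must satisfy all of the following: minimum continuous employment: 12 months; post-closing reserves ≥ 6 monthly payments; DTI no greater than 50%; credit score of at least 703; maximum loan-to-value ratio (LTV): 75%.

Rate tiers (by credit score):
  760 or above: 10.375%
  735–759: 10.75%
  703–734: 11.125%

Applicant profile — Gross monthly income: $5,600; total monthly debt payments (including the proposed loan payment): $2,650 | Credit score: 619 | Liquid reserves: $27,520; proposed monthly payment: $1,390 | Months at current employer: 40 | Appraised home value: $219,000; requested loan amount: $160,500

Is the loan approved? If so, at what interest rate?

Denied

Credit score 619 < 703 (below minimum)
DTI: 2,650 ÷ 5,600 = 47.3%, within the 50% cap
Reserves: 27,520 ÷ 1,390 = 19.8 months (meets 6-month minimum)
LTV: 160,500 ÷ 219,000 = 73.3%, within 75% cap
Employment 40 ≥ 12 months
Not all requirements met → denied.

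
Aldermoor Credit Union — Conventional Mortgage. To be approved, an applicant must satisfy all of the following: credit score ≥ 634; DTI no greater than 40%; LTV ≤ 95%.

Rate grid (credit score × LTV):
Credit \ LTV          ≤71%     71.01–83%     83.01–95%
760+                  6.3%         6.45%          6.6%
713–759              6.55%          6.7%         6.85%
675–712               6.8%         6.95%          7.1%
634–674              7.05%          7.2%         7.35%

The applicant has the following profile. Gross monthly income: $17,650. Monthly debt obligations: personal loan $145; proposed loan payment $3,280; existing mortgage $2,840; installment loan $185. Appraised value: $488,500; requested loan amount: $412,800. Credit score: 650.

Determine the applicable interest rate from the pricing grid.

Credit score 650 ≥ 634; Total monthly debts = (145 + 3,280 + 2,840 + 185) = 6,450. Debt-to-income = 6,450/17,650 = 36.5% — meets 40% limit
Loan-to-value = 412,800/488,500 = 84.5% — pass (95% max)
Credit 650 → row 634–674; LTV 84.5% → column 83.01–95%. Grid cell → 7.35%.

7.35%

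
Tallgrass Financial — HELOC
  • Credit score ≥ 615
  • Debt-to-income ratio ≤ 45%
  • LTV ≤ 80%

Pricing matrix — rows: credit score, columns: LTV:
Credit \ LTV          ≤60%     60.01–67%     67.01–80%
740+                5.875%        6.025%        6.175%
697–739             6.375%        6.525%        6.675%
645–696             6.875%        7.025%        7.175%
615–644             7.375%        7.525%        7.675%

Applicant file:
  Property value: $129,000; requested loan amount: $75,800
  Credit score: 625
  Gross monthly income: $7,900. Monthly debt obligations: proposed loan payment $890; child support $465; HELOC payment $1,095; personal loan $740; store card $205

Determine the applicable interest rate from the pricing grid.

7.375%

Credit score 625 ≥ 615; Total monthly debts = (890 + 465 + 1,095 + 740 + 205) = 3,395. DTI: 3,395 ÷ 7,900 = 43%, within the 45% cap
LTV = 75,800/129,000 = 58.8% ≤ 80%
Score 625 is in the 615–644 band; LTV 58.8% is in the ≤60% band → 7.375%.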